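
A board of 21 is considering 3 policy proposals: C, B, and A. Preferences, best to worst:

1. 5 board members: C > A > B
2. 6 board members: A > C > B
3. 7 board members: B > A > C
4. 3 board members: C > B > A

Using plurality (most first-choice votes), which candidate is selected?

First-place votes: C 8, B 7, A 6.
C has the most first-place votes.

C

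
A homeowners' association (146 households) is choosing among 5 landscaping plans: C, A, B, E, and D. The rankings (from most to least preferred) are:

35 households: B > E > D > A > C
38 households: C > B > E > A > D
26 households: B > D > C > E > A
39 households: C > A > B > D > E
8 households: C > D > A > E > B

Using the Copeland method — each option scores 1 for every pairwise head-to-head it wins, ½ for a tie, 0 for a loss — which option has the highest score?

C: beats A, B, E, and D → score 4.
A: beats D; loses to C, B, and E → score 1.
B: beats A, E, and D; loses to C → score 3.
E: beats A; ties D; loses to C and B → score 1.5.
D: ties E; loses to C, A, and B → score 0.5.
C has the best pairwise record.

C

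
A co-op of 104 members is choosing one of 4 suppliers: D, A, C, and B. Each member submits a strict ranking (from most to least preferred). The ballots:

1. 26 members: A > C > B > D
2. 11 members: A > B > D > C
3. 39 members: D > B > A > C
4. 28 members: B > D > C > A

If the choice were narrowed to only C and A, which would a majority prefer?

A

Voters preferring C to A: 28; preferring A to C: 76.
A wins the head-to-head.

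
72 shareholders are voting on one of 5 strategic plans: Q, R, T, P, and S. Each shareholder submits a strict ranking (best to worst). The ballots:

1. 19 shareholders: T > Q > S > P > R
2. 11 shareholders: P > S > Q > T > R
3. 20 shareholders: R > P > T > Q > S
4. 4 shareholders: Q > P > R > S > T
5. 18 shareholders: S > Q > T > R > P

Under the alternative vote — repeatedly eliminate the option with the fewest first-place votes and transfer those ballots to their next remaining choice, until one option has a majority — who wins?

S

Round 1: Q 4, R 20, T 19, P 11, S 18. Eliminate Q.
Round 2: R 20, T 19, P 15, S 18. Eliminate P.
Round 3: R 24, T 19, S 29. Eliminate T.
Round 4: R 24, S 48. S has a majority.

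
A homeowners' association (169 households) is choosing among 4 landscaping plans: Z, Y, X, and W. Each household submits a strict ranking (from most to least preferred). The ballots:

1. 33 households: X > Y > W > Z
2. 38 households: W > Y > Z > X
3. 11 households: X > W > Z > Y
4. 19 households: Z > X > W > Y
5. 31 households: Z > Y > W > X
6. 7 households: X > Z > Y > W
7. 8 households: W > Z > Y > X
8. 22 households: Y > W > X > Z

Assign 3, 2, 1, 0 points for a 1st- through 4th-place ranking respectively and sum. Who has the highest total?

Z: 33·0 + 38·1 + 11·1 + 19·3 + 31·3 + 7·2 + 8·2 + 22·0 = 229
Y: 33·2 + 38·2 + 11·0 + 19·0 + 31·2 + 7·1 + 8·1 + 22·3 = 285
X: 33·3 + 38·0 + 11·3 + 19·2 + 31·0 + 7·3 + 8·0 + 22·1 = 213
W: 33·1 + 38·3 + 11·2 + 19·1 + 31·1 + 7·0 + 8·3 + 22·2 = 287
W has the highest Borda score (287).

W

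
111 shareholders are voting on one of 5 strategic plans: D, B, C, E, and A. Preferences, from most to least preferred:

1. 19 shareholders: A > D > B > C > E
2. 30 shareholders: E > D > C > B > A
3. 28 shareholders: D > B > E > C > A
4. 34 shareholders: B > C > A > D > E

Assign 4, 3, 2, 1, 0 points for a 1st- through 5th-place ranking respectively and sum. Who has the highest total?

D: 19·3 + 30·3 + 28·4 + 34·1 = 293
B: 19·2 + 30·1 + 28·3 + 34·4 = 288
C: 19·1 + 30·2 + 28·1 + 34·3 = 209
E: 19·0 + 30·4 + 28·2 + 34·0 = 176
A: 19·4 + 30·0 + 28·0 + 34·2 = 144
D has the highest Borda score (293).

D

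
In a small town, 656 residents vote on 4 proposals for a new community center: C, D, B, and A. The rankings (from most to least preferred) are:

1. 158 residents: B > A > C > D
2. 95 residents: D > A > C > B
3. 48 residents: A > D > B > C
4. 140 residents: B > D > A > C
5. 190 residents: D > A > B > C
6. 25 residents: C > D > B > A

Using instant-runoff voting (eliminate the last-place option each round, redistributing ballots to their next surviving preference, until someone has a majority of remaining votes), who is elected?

D

Round 1: C 25, D 285, B 298, A 48. Eliminate C.
Round 2: D 310, B 298, A 48. Eliminate A.
Round 3: D 358, B 298. D has a majority.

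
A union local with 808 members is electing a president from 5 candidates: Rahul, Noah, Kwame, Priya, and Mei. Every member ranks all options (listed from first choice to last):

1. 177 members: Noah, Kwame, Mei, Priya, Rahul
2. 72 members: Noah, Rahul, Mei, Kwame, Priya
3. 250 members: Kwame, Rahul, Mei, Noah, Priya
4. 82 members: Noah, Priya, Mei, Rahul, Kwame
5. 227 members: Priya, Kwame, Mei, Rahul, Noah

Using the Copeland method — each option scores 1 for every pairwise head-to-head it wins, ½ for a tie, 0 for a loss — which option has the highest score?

Kwame

Rahul: beats Noah; loses to Kwame, Priya, and Mei → score 1.
Noah: beats Priya; loses to Rahul, Kwame, and Mei → score 1.
Kwame: beats Rahul, Noah, Priya, and Mei → score 4.
Priya: beats Rahul; loses to Noah, Kwame, and Mei → score 1.
Mei: beats Rahul, Noah, and Priya; loses to Kwame → score 3.
Kwame has the best pairwise record.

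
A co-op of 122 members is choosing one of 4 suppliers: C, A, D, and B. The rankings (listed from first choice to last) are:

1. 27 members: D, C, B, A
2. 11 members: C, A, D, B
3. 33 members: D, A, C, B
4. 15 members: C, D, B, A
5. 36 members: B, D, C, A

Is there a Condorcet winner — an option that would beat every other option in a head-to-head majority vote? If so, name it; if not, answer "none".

D vs C: 96–26 for D.
D vs A: 111–11 for D.
D vs B: 86–36 for D.
D beats every other option head-to-head.

D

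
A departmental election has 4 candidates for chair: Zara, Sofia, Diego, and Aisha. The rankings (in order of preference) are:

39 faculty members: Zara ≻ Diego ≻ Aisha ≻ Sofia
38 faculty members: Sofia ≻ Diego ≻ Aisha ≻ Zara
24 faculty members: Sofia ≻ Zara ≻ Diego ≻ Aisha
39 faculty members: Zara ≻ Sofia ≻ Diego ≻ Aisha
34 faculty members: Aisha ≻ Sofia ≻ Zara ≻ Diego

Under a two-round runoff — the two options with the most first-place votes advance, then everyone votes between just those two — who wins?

Round 1 first-place votes: Zara 78, Sofia 62, Diego 0, Aisha 34.
Zara and Sofia advance.
Runoff: Zara is preferred to Sofia by 78 voters; Sofia by 96.
Sofia wins the runoff.

Sofia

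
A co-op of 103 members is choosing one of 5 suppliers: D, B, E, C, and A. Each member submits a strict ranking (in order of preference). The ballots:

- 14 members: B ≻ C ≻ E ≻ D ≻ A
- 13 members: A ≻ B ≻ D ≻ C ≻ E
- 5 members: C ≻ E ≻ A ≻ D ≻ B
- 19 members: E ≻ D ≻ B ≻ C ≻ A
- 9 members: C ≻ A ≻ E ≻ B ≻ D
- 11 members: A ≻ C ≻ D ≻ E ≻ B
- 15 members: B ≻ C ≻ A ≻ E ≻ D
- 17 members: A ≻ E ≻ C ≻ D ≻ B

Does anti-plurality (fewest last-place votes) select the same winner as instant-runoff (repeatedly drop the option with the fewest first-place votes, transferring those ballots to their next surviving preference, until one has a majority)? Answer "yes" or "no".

Anti-plurality — last-place votes: D 24, B 33, E 13, C 0, A 33. Winner: C.
Instant-runoff — R1 D 0, B 29, E 19, C 14, A 41 (D out); R2 B 29, E 19, C 14, A 41 (C out); R3 B 29, E 24, A 50 (E out); R4 B 48, A 55 (A winner). Winner: A.
The two methods disagree.

no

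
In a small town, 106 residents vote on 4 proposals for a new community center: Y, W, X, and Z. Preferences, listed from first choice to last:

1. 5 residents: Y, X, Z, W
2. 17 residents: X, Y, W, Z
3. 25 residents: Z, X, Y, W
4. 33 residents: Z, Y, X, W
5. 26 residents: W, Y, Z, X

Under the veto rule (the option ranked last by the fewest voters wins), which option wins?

Last-place votes: Y 0, W 63, X 26, Z 17.
Y is ranked last by the fewest voters, so Y wins.

Y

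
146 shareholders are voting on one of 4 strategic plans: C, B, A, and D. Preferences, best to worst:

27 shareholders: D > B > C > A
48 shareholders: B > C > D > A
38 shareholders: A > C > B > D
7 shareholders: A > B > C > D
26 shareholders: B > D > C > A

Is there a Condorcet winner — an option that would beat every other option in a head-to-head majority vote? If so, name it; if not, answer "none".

B

B vs C: 108–38 for B.
B vs A: 101–45 for B.
B vs D: 119–27 for B.
B beats every other option head-to-head.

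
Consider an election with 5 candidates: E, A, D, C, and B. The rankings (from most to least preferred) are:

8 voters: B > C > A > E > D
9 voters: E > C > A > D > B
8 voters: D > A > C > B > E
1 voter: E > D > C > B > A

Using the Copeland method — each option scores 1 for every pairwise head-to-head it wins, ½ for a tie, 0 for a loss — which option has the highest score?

C

E: beats D; loses to A, C, and B → score 1.
A: beats E, D, and B; loses to C → score 3.
D: beats B; loses to E, A, and C → score 1.
C: beats E, A, D, and B → score 4.
B: beats E; loses to A, D, and C → score 1.
C has the best pairwise record.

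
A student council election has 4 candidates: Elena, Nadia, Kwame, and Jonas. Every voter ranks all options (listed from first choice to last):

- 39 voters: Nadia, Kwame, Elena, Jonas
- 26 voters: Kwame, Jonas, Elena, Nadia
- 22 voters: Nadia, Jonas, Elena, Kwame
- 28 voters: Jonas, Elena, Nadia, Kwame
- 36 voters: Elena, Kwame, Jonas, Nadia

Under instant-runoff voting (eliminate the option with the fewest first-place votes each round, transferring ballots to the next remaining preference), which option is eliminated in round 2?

Elena

Round 1: Elena 36, Nadia 61, Kwame 26, Jonas 28. Eliminate Kwame.
Round 2: Elena 36, Nadia 61, Jonas 54. Eliminate Elena.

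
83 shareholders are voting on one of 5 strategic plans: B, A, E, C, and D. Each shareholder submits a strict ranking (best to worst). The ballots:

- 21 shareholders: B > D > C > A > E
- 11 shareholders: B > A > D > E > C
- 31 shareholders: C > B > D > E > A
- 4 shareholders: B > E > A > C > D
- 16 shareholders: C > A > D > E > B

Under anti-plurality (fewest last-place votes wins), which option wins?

Last-place votes: B 16, A 31, E 21, C 11, D 4.
D is ranked last by the fewest voters, so D wins.

D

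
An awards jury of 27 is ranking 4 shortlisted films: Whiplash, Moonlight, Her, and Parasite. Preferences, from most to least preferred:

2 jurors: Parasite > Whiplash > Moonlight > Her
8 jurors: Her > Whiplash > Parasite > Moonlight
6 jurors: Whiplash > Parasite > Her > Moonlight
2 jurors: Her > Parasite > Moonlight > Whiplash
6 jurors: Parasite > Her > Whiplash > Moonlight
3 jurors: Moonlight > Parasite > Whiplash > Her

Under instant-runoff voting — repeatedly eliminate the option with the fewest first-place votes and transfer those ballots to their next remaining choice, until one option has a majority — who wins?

Round 1: Whiplash 6, Moonlight 3, Her 10, Parasite 8. Eliminate Moonlight.
Round 2: Whiplash 6, Her 10, Parasite 11. Eliminate Whiplash.
Round 3: Her 10, Parasite 17. Parasite has a majority.

Parasite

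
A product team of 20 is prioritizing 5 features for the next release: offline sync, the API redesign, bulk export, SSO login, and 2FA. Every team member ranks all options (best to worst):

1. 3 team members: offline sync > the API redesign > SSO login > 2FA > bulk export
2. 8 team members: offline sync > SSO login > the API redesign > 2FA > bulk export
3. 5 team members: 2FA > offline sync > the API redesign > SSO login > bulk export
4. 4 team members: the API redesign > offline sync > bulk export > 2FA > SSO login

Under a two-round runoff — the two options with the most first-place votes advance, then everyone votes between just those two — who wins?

Round 1 first-place votes: offline sync 11, the API redesign 4, bulk export 0, SSO login 0, 2FA 5.
offline sync and 2FA advance.
Runoff: offline sync is preferred to 2FA by 15 voters; 2FA by 5.
offline sync wins the runoff.

offline sync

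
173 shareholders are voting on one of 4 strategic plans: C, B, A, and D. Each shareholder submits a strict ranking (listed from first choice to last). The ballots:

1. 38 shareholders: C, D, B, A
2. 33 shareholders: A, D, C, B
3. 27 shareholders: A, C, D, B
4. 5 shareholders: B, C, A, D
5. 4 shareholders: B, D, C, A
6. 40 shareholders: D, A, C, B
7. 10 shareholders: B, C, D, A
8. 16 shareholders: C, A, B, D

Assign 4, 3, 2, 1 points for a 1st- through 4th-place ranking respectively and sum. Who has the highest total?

C

C: 38·4 + 33·2 + 27·3 + 5·3 + 4·2 + 40·2 + 10·3 + 16·4 = 496
B: 38·2 + 33·1 + 27·1 + 5·4 + 4·4 + 40·1 + 10·4 + 16·2 = 284
A: 38·1 + 33·4 + 27·4 + 5·2 + 4·1 + 40·3 + 10·1 + 16·3 = 470
D: 38·3 + 33·3 + 27·2 + 5·1 + 4·3 + 40·4 + 10·2 + 16·1 = 480
C has the highest Borda score (496).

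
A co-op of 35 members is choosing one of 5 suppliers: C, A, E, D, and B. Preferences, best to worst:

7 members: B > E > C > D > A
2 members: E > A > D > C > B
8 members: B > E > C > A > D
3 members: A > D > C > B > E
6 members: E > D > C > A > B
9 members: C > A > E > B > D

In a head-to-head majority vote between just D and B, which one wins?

Voters preferring D to B: 11; preferring B to D: 24.
B wins the head-to-head.

B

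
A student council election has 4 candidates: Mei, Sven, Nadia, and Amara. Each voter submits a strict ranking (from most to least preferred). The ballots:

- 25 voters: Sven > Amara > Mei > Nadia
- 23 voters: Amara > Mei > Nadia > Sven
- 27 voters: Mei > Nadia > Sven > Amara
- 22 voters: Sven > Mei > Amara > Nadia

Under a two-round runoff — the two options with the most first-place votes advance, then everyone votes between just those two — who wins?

Round 1 first-place votes: Mei 27, Sven 47, Nadia 0, Amara 23.
Sven and Mei advance.
Runoff: Sven is preferred to Mei by 47 voters; Mei by 50.
Mei wins the runoff.

Mei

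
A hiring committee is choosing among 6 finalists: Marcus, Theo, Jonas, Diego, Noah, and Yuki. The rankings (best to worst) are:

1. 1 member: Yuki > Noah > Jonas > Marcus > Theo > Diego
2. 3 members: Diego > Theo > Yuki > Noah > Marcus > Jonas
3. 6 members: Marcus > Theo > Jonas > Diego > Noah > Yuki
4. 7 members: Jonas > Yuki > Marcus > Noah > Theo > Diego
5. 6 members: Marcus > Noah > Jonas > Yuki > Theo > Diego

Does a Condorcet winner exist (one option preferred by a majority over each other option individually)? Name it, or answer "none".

Marcus

Marcus vs Theo: 20–3 for Marcus.
Marcus vs Jonas: 15–8 for Marcus.
Marcus vs Diego: 20–3 for Marcus.
Marcus vs Noah: 19–4 for Marcus.
Marcus vs Yuki: 12–11 for Marcus.
Marcus beats every other option head-to-head.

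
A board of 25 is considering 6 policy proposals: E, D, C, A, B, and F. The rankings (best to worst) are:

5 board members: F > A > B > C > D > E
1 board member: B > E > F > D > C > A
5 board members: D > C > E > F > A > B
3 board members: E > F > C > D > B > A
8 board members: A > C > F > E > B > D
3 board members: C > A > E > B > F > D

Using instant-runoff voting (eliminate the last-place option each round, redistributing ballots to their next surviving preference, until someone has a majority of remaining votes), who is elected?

Round 1: E 3, D 5, C 3, A 8, B 1, F 5. Eliminate B.
Round 2: E 4, D 5, C 3, A 8, F 5. Eliminate C.
Round 3: E 4, D 5, A 11, F 5. Eliminate E.
Round 4: D 5, A 11, F 9. Eliminate D.
Round 5: A 11, F 14. F has a majority.

F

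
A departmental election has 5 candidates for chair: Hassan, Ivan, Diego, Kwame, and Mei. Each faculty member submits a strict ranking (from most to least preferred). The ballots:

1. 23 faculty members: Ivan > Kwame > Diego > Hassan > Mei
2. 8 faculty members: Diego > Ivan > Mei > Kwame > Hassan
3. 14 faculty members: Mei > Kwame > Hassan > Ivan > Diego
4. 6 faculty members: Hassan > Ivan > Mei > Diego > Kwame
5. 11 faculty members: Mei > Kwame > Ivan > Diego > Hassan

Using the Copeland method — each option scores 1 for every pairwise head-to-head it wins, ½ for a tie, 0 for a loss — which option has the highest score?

Hassan: loses to Ivan, Diego, Kwame, and Mei → score 0.
Ivan: beats Hassan, Diego, Kwame, and Mei → score 4.
Diego: beats Hassan; ties Mei; loses to Ivan and Kwame → score 1.5.
Kwame: beats Hassan and Diego; loses to Ivan and Mei → score 2.
Mei: beats Hassan and Kwame; ties Diego; loses to Ivan → score 2.5.
Ivan has the best pairwise record.

Ivan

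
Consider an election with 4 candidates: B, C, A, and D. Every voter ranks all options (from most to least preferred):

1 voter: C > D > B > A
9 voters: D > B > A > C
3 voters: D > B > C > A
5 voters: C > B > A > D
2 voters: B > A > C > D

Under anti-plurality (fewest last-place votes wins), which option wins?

B

Last-place votes: B 0, C 9, A 4, D 7.
B is ranked last by the fewest voters, so B wins.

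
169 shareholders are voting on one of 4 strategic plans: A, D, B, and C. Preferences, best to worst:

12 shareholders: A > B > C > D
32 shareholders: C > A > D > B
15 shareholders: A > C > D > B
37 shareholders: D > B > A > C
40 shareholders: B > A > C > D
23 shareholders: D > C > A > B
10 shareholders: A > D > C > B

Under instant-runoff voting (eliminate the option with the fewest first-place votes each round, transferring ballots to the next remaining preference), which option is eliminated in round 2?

B

Round 1: A 37, D 60, B 40, C 32. Eliminate C.
Round 2: A 69, D 60, B 40. Eliminate B.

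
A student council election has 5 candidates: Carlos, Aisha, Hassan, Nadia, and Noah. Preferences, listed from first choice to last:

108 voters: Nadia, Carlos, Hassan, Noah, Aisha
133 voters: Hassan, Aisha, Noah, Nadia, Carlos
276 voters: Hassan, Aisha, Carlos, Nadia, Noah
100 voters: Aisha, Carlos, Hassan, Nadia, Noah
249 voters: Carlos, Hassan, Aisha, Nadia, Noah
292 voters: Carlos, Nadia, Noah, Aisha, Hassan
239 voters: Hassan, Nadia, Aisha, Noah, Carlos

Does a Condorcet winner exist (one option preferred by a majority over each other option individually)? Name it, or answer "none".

Checking pairwise contests:
Aisha beats Carlos 748–649.
Hassan beats Aisha 1005–392.
Carlos beats Hassan 749–648.
Carlos beats Nadia 917–480.
Carlos beats Noah 1025–372.
Every option loses at least one head-to-head, so there is no Condorcet winner.

none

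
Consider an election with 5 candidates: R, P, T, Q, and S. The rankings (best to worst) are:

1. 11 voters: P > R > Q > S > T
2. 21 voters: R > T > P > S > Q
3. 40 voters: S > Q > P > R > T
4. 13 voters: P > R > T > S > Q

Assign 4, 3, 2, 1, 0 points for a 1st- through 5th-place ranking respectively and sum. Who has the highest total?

P

R: 11·3 + 21·4 + 40·1 + 13·3 = 196
P: 11·4 + 21·2 + 40·2 + 13·4 = 218
T: 11·0 + 21·3 + 40·0 + 13·2 = 89
Q: 11·2 + 21·0 + 40·3 + 13·0 = 142
S: 11·1 + 21·1 + 40·4 + 13·1 = 205
P has the highest Borda score (218).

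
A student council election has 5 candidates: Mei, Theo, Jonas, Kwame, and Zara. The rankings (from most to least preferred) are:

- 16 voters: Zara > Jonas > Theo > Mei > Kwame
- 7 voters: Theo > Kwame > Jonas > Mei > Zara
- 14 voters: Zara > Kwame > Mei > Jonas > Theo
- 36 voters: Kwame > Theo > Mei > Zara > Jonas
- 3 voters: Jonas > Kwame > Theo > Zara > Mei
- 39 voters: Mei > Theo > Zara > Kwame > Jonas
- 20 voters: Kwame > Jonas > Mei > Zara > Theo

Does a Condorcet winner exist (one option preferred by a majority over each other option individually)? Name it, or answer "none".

none

Checking pairwise contests:
Kwame beats Mei 80–55.
Mei beats Theo 73–62.
Mei beats Jonas 89–46.
Zara beats Kwame 69–66.
Mei beats Zara 102–33.
Every option loses at least one head-to-head, so there is no Condorcet winner.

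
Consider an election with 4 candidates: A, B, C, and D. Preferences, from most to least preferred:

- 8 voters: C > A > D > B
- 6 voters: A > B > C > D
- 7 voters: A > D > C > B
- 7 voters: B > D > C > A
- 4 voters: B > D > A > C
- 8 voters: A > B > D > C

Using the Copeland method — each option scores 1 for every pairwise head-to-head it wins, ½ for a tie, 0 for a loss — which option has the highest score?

A

A: beats B, C, and D → score 3.
B: beats C and D; loses to A → score 2.
C: loses to A, B, and D → score 0.
D: beats C; loses to A and B → score 1.
A has the best pairwise record.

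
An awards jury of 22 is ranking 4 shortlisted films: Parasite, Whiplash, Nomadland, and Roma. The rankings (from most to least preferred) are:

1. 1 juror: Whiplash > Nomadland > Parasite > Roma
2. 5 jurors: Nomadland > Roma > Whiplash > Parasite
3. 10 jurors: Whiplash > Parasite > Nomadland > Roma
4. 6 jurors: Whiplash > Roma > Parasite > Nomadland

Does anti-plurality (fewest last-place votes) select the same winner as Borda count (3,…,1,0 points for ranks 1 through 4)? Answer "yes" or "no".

yes

Anti-plurality — last-place votes: Parasite 5, Whiplash 0, Nomadland 6, Roma 11. Winner: Whiplash.
Borda — scores: Parasite 27, Whiplash 56, Nomadland 27, Roma 22. Winner: Whiplash.
The two methods agree.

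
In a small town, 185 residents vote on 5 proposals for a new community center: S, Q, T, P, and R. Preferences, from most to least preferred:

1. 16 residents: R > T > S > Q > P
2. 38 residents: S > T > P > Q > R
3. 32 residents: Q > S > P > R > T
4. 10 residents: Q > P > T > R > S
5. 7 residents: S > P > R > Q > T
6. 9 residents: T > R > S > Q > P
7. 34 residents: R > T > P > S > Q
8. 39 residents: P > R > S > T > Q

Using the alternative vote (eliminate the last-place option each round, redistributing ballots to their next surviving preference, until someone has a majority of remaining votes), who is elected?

R

Round 1: S 45, Q 42, T 9, P 39, R 50. Eliminate T.
Round 2: S 45, Q 42, P 39, R 59. Eliminate P.
Round 3: S 45, Q 42, R 98. R has a majority.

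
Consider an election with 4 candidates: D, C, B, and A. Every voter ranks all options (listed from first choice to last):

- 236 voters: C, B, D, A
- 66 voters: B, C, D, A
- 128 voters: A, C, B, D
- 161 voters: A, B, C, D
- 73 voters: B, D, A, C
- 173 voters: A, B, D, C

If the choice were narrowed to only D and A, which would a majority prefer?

A

Voters preferring D to A: 375; preferring A to D: 462.
A wins the head-to-head.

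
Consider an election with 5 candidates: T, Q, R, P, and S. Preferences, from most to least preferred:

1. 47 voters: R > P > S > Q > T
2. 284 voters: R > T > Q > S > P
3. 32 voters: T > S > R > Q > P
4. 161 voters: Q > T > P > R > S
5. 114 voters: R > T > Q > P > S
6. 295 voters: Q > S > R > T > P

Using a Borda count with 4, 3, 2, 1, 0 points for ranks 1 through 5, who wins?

Q

T: 47·0 + 284·3 + 32·4 + 161·3 + 114·3 + 295·1 = 2100
Q: 47·1 + 284·2 + 32·1 + 161·4 + 114·2 + 295·4 = 2699
R: 47·4 + 284·4 + 32·2 + 161·1 + 114·4 + 295·2 = 2595
P: 47·3 + 284·0 + 32·0 + 161·2 + 114·1 + 295·0 = 577
S: 47·2 + 284·1 + 32·3 + 161·0 + 114·0 + 295·3 = 1359
Q has the highest Borda score (2699).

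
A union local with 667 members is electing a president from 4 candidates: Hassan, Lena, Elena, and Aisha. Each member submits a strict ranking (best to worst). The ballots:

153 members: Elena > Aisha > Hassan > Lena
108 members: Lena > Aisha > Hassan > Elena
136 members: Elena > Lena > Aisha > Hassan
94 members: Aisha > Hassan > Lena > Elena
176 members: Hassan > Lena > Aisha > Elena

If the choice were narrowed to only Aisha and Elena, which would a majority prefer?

Aisha

Voters preferring Aisha to Elena: 378; preferring Elena to Aisha: 289.
Aisha wins the head-to-head.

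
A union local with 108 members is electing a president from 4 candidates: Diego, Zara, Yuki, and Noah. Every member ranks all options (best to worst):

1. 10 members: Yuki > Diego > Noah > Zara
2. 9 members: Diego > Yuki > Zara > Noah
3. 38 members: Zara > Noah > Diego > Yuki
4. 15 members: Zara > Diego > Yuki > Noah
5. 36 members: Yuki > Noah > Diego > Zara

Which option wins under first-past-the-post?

First-place votes: Diego 9, Zara 53, Yuki 46, Noah 0.
Zara has the most first-place votes.

Zara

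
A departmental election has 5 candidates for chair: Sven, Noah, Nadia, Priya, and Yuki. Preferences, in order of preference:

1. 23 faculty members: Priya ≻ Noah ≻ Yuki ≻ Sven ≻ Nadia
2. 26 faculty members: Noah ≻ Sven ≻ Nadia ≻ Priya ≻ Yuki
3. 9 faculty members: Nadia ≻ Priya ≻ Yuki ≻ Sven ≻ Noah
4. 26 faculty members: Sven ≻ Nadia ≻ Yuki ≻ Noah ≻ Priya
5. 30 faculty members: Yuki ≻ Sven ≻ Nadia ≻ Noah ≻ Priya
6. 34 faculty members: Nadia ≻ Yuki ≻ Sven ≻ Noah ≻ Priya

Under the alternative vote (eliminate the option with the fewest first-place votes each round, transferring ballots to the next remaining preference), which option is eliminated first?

Round 1: Sven 26, Noah 26, Nadia 43, Priya 23, Yuki 30. Eliminate Priya.

Priya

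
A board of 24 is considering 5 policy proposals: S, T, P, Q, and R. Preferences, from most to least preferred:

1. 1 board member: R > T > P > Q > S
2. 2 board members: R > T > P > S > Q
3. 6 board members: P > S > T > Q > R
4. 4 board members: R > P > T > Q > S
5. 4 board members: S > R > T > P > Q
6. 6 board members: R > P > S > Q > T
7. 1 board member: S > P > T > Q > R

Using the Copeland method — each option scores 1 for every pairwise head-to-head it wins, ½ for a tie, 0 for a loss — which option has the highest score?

S: beats T and Q; loses to P and R → score 2.
T: beats Q; loses to S, P, and R → score 1.
P: beats S, T, and Q; loses to R → score 3.
Q: loses to S, T, P, and R → score 0.
R: beats S, T, P, and Q → score 4.
R has the best pairwise record.

R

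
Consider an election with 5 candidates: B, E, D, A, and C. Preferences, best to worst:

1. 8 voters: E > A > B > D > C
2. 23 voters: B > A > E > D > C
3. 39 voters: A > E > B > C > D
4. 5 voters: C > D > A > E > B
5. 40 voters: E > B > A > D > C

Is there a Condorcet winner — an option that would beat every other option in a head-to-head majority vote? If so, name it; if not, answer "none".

none

Checking pairwise contests:
E beats B 92–23.
A beats E 67–48.
B beats D 110–5.
B beats A 63–52.
B beats C 110–5.
Every option loses at least one head-to-head, so there is no Condorcet winner.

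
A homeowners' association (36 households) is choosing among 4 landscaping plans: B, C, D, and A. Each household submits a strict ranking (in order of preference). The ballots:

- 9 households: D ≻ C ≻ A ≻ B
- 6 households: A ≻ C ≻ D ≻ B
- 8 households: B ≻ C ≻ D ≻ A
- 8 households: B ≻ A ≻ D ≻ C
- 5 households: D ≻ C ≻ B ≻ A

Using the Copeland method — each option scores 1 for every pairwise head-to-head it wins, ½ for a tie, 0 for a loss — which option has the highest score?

B: beats A; loses to C and D → score 1.
C: beats B and A; loses to D → score 2.
D: beats B, C, and A → score 3.
A: loses to B, C, and D → score 0.
D has the best pairwise record.

D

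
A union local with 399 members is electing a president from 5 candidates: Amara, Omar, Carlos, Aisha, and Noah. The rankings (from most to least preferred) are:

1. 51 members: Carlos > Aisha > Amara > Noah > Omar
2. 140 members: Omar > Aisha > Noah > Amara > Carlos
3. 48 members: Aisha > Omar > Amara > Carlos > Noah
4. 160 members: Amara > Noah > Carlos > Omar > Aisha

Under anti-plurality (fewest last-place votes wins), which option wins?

Amara

Last-place votes: Amara 0, Omar 51, Carlos 140, Aisha 160, Noah 48.
Amara is ranked last by the fewest voters, so Amara wins.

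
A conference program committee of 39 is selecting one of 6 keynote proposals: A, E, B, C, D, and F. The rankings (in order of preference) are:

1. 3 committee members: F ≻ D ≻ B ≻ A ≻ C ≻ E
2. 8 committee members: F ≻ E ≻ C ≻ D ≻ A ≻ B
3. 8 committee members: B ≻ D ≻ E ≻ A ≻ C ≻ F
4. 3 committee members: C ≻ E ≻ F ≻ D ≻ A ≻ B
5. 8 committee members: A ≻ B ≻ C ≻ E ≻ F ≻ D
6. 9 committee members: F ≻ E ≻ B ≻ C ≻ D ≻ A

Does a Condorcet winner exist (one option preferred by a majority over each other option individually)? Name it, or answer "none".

F

F vs A: 23–16 for F.
F vs E: 20–19 for F.
F vs B: 23–16 for F.
F vs C: 20–19 for F.
F vs D: 31–8 for F.
F beats every other option head-to-head.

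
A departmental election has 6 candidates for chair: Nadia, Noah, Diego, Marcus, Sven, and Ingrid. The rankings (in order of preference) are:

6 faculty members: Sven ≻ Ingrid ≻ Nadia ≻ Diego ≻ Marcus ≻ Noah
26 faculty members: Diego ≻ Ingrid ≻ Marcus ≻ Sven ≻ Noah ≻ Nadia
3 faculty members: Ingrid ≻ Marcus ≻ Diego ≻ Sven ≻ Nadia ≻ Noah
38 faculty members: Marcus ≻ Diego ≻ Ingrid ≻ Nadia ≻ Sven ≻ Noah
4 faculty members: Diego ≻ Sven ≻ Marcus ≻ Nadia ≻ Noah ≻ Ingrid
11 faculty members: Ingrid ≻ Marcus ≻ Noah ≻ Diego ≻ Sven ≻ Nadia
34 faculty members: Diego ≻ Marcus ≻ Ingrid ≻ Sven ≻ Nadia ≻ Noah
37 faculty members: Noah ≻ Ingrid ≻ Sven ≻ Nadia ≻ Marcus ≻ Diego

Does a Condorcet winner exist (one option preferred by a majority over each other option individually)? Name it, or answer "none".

none

Checking pairwise contests:
Diego beats Nadia 116–43.
Nadia beats Noah 85–74.
Marcus beats Diego 89–70.
Ingrid beats Marcus 83–76.
Diego beats Sven 116–43.
Diego beats Ingrid 102–57.
Every option loses at least one head-to-head, so there is no Condorcet winner.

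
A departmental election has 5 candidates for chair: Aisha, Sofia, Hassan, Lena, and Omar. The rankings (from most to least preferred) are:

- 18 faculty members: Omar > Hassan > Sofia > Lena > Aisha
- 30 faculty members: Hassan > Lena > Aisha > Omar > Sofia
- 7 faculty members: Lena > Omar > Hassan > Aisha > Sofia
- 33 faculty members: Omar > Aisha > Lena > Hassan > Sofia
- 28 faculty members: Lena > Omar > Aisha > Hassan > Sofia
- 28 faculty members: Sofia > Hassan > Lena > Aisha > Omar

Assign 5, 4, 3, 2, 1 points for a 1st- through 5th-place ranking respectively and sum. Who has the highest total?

Lena

Aisha: 18·1 + 30·3 + 7·2 + 33·4 + 28·3 + 28·2 = 394
Sofia: 18·3 + 30·1 + 7·1 + 33·1 + 28·1 + 28·5 = 292
Hassan: 18·4 + 30·5 + 7·3 + 33·2 + 28·2 + 28·4 = 477
Lena: 18·2 + 30·4 + 7·5 + 33·3 + 28·5 + 28·3 = 514
Omar: 18·5 + 30·2 + 7·4 + 33·5 + 28·4 + 28·1 = 483
Lena has the highest Borda score (514).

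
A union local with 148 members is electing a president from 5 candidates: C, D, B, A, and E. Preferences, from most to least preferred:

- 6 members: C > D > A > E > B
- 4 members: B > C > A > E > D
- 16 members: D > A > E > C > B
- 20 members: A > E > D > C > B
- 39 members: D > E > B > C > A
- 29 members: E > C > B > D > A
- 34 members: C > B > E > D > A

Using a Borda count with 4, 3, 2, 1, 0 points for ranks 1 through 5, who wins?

C: 6·4 + 4·3 + 16·1 + 20·1 + 39·1 + 29·3 + 34·4 = 334
D: 6·3 + 4·0 + 16·4 + 20·2 + 39·4 + 29·1 + 34·1 = 341
B: 6·0 + 4·4 + 16·0 + 20·0 + 39·2 + 29·2 + 34·3 = 254
A: 6·2 + 4·2 + 16·3 + 20·4 + 39·0 + 29·0 + 34·0 = 148
E: 6·1 + 4·1 + 16·2 + 20·3 + 39·3 + 29·4 + 34·2 = 403
E has the highest Borda score (403).

E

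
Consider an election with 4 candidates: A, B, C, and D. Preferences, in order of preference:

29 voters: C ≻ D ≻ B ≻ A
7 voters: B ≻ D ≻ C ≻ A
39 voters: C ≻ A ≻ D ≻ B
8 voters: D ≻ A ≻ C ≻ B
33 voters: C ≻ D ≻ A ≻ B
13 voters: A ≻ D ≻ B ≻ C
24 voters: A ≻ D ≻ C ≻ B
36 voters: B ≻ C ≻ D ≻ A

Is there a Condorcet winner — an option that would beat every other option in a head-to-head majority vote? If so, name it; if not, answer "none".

C

C vs A: 144–45 for C.
C vs B: 133–56 for C.
C vs D: 137–52 for C.
C beats every other option head-to-head.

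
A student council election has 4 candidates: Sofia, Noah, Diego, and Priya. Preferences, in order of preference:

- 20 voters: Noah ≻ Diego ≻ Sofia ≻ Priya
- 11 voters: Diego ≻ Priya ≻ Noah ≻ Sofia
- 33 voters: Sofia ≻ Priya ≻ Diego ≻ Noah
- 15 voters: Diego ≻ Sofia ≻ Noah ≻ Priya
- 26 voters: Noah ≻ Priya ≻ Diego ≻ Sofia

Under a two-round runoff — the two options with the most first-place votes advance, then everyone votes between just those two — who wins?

Round 1 first-place votes: Sofia 33, Noah 46, Diego 26, Priya 0.
Noah and Sofia advance.
Runoff: Noah is preferred to Sofia by 57 voters; Sofia by 48.
Noah wins the runoff.

Noah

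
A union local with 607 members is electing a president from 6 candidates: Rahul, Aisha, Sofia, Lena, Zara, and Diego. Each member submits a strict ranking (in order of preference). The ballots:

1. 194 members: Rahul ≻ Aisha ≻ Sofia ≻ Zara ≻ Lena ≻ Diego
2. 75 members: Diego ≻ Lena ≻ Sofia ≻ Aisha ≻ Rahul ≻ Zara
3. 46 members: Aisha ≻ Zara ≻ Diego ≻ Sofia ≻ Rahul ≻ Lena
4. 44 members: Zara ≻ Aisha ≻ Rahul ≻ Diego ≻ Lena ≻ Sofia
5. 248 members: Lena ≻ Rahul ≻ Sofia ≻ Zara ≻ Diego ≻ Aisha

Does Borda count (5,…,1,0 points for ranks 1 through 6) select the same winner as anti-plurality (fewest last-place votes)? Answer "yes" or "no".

yes

Borda — scores: Rahul 2215, Aisha 1332, Sofia 1643, Lena 1778, Zara 1288, Diego 849. Winner: Rahul.
Anti-plurality — last-place votes: Rahul 0, Aisha 248, Sofia 44, Lena 46, Zara 75, Diego 194. Winner: Rahul.
The two methods agree.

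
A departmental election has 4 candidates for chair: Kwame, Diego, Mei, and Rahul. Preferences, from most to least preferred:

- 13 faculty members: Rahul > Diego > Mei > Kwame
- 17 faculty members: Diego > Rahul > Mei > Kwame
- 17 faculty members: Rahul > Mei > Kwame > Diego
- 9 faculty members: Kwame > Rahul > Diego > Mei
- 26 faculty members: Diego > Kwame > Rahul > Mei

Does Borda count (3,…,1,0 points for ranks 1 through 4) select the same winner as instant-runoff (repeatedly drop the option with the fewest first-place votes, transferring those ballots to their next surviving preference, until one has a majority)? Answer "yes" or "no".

no

Borda — scores: Kwame 96, Diego 164, Mei 64, Rahul 168. Winner: Rahul.
Instant-runoff — R1 Kwame 9, Diego 43, Mei 0, Rahul 30 (Diego winner). Winner: Diego.
The two methods disagree.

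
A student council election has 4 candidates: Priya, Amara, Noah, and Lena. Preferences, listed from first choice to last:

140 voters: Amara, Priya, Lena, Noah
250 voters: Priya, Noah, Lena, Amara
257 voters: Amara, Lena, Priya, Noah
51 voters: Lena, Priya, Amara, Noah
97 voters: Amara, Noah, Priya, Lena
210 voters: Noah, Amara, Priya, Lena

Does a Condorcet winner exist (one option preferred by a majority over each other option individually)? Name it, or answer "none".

Amara

Amara vs Priya: 704–301 for Amara.
Amara vs Noah: 545–460 for Amara.
Amara vs Lena: 704–301 for Amara.
Amara beats every other option head-to-head.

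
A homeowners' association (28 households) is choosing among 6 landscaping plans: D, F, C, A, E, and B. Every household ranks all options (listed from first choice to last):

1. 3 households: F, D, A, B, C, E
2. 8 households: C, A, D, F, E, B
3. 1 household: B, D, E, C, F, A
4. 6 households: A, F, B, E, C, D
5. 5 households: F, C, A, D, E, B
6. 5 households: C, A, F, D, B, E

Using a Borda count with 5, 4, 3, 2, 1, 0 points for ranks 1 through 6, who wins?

D: 3·4 + 8·3 + 1·4 + 6·0 + 5·2 + 5·2 = 60
F: 3·5 + 8·2 + 1·1 + 6·4 + 5·5 + 5·3 = 96
C: 3·1 + 8·5 + 1·2 + 6·1 + 5·4 + 5·5 = 96
A: 3·3 + 8·4 + 1·0 + 6·5 + 5·3 + 5·4 = 106
E: 3·0 + 8·1 + 1·3 + 6·2 + 5·1 + 5·0 = 28
B: 3·2 + 8·0 + 1·5 + 6·3 + 5·0 + 5·1 = 34
A has the highest Borda score (106).

A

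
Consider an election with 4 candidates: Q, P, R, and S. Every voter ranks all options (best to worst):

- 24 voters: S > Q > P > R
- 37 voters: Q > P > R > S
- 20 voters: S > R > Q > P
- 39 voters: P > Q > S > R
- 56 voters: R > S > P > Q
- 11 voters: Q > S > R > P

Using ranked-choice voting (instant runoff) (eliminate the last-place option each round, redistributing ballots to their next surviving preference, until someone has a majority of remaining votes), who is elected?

Round 1: Q 48, P 39, R 56, S 44. Eliminate P.
Round 2: Q 87, R 56, S 44. Eliminate S.
Round 3: Q 111, R 76. Q has a majority.

Q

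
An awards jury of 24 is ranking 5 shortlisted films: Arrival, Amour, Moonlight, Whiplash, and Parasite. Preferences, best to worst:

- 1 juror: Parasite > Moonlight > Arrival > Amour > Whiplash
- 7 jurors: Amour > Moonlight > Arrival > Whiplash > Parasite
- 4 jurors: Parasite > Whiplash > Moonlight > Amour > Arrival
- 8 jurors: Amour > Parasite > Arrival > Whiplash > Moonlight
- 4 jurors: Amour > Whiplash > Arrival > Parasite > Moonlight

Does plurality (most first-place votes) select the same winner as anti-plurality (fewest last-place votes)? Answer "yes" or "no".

yes

Plurality — first-place votes: Arrival 0, Amour 19, Moonlight 0, Whiplash 0, Parasite 5. Winner: Amour.
Anti-plurality — last-place votes: Arrival 4, Amour 0, Moonlight 12, Whiplash 1, Parasite 7. Winner: Amour.
The two methods agree.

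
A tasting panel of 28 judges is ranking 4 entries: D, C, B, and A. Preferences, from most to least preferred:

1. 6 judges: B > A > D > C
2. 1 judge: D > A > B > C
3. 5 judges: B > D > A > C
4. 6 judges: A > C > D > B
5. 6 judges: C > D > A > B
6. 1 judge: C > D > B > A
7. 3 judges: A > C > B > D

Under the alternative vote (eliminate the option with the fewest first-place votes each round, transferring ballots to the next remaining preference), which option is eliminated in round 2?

Round 1: D 1, C 7, B 11, A 9. Eliminate D.
Round 2: C 7, B 11, A 10. Eliminate C.

C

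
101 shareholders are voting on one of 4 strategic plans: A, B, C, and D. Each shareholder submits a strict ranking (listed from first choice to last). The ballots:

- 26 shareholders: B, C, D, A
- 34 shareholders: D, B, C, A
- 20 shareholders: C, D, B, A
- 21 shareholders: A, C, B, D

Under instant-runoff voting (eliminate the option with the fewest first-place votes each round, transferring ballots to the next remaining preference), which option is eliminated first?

Round 1: A 21, B 26, C 20, D 34. Eliminate C.

C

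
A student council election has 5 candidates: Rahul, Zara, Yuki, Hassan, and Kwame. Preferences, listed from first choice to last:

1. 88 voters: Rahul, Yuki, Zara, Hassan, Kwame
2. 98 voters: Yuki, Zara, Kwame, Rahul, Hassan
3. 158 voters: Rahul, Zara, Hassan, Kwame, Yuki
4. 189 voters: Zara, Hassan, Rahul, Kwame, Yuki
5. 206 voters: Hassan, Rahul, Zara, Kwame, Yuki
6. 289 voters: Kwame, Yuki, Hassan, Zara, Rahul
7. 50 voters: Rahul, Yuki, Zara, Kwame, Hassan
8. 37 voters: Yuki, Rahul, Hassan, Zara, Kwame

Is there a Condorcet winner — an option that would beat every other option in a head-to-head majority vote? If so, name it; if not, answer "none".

none

Checking pairwise contests:
Zara beats Rahul 576–539.
Yuki beats Zara 562–553.
Rahul beats Yuki 691–424.
Zara beats Hassan 583–532.
Rahul beats Kwame 728–387.
Every option loses at least one head-to-head, so there is no Condorcet winner.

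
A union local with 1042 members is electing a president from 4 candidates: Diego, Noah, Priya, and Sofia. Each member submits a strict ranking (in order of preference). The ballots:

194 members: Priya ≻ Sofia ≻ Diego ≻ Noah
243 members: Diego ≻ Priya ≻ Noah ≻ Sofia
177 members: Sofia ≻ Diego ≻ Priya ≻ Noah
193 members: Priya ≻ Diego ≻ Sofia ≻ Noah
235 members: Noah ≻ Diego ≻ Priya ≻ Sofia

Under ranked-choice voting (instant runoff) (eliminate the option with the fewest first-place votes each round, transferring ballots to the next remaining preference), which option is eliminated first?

Sofia

Round 1: Diego 243, Noah 235, Priya 387, Sofia 177. Eliminate Sofia.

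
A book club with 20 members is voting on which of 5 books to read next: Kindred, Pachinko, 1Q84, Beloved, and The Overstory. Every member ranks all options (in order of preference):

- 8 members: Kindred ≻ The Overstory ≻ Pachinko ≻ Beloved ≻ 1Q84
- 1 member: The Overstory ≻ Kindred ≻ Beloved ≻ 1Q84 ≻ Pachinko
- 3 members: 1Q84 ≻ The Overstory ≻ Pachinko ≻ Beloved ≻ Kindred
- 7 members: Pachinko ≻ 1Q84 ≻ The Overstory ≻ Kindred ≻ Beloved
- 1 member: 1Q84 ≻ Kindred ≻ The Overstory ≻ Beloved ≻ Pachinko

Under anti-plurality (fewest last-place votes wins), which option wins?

Last-place votes: Kindred 3, Pachinko 2, 1Q84 8, Beloved 7, The Overstory 0.
The Overstory is ranked last by the fewest voters, so The Overstory wins.

The Overstory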